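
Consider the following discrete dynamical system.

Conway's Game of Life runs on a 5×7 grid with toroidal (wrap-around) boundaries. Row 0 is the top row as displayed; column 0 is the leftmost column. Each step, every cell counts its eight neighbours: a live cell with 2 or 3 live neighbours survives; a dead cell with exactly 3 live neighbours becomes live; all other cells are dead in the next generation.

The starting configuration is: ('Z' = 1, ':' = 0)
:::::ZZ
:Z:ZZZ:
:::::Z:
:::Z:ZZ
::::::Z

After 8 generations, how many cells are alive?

t=0: :::::ZZ
:Z:ZZZ:
:::::Z:
:::Z:ZZ
::::::Z
t=1: Z:::::Z
:::::::
::ZZ:::
::::ZZZ
Z:::Z::
t=2: Z:::::Z
:::::::
:::ZZZ:
::::ZZZ
Z:::Z::
t=3: Z:::::Z
::::ZZZ
:::Z::Z
::::::Z
Z:::Z::
t=4: Z:::Z::
::::Z::
Z:::Z:Z
Z::::ZZ
Z::::Z:
t=5: ::::ZZZ
Z::ZZ:Z
Z:::Z::
:Z::Z::
ZZ::ZZ:
t=6: :Z:::::
Z::Z:::
ZZ::Z:Z
:Z:ZZ:Z
ZZ:Z:::
t=7: :Z:::::
::Z:::Z
:Z::Z:Z
:::ZZ:Z
:Z:ZZ::
t=8: ZZ:Z:::
:ZZ::Z:
::Z:Z:Z
:::::::
Z::ZZZ:

13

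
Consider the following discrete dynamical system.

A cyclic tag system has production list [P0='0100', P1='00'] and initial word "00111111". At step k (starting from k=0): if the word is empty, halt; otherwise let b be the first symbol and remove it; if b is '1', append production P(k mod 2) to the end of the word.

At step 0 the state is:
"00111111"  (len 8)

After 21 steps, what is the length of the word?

9

t=0: "00111111"  (len 8)
t=1: "0111111"  (len 7)
t=2: "111111"  (len 6)
t=3: "111110100"  (len 9)
t=4: "1111010000"  (len 10)
t=5: "1110100000100"  (len 13)
t=6: "11010000010000"  (len 14)
t=7: "10100000100000100"  (len 17)
t=8: "010000010000010000"  (len 18)
t=9: "10000010000010000"  (len 17)
t=10: "000001000001000000"  (len 18)
t=11: "00001000001000000"  (len 17)
t=12: "0001000001000000"  (len 16)
t=13: "001000001000000"  (len 15)
t=14: "01000001000000"  (len 14)
t=15: "1000001000000"  (len 13)
t=16: "00000100000000"  (len 14)
t=17: "0000100000000"  (len 13)
t=18: "000100000000"  (len 12)
t=19: "00100000000"  (len 11)
t=20: "0100000000"  (len 10)
t=21: "100000000"  (len 9)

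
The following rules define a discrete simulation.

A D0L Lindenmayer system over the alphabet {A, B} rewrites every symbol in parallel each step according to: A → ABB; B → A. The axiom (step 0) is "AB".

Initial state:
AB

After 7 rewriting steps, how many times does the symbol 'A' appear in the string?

step 0: AB
step 1: ABBA
step 2: ABBAAABB
step 3: ABBAAABBABBABBAA
step 4: ABBAAABBABBABBAAABBAAABBAAABBABB
step 5: ABBAAABBABBABBAAABBAAABBAAABBABBABBAAABBABBABBAAABBABBABBAAABBAA
step 6: ABBAAABBABBABBAAABBAAABBAAABBABBABBAAABBABBABBAAABBABBABBA…BBABBABBAAABBAAABBAAABBABBABBAAABBAAABBAAABBABBABBAAABBABB  (len 128)
step 7: ABBAAABBABBABBAAABBAAABBAAABBABBABBAAABBABBABBAAABBABBABBA…BBABBABBAAABBABBABBAAABBABBABBAAABBAAABBAAABBABBABBAAABBAA  (len 256)

128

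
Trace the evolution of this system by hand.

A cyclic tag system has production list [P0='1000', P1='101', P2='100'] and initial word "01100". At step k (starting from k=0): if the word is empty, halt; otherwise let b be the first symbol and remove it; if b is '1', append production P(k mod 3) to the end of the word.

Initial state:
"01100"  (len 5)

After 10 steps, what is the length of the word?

step 0: "01100"  (len 5)
step 1: "1100"  (len 4)
step 2: "100101"  (len 6)
step 3: "00101100"  (len 8)
step 4: "0101100"  (len 7)
step 5: "101100"  (len 6)
step 6: "01100100"  (len 8)
step 7: "1100100"  (len 7)
step 8: "100100101"  (len 9)
step 9: "00100101100"  (len 11)
step 10: "0100101100"  (len 10)

10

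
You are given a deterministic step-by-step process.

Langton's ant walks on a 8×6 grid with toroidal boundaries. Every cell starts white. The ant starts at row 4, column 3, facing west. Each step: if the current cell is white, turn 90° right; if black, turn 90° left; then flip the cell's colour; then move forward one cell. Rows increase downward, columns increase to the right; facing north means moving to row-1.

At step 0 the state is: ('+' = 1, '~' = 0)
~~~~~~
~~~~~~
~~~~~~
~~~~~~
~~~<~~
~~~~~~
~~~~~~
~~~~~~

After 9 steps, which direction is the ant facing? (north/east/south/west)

gen 0: ~~~~~~
~~~~~~
~~~~~~
~~~~~~
~~~<~~
~~~~~~
~~~~~~
~~~~~~
gen 1: ~~~~~~
~~~~~~
~~~~~~
~~~^~~
~~~+~~
~~~~~~
~~~~~~
~~~~~~
gen 2: ~~~~~~
~~~~~~
~~~~~~
~~~+>~
~~~+~~
~~~~~~
~~~~~~
~~~~~~
gen 3: ~~~~~~
~~~~~~
~~~~~~
~~~++~
~~~+v~
~~~~~~
~~~~~~
~~~~~~
gen 4: ~~~~~~
~~~~~~
~~~~~~
~~~++~
~~~<+~
~~~~~~
~~~~~~
~~~~~~
gen 5: ~~~~~~
~~~~~~
~~~~~~
~~~++~
~~~~+~
~~~v~~
~~~~~~
~~~~~~
gen 6: ~~~~~~
~~~~~~
~~~~~~
~~~++~
~~~~+~
~~<+~~
~~~~~~
~~~~~~
gen 7: ~~~~~~
~~~~~~
~~~~~~
~~~++~
~~^~+~
~~++~~
~~~~~~
~~~~~~
gen 8: ~~~~~~
~~~~~~
~~~~~~
~~~++~
~~+>+~
~~++~~
~~~~~~
~~~~~~
gen 9: ~~~~~~
~~~~~~
~~~~~~
~~~++~
~~+++~
~~+v~~
~~~~~~
~~~~~~

south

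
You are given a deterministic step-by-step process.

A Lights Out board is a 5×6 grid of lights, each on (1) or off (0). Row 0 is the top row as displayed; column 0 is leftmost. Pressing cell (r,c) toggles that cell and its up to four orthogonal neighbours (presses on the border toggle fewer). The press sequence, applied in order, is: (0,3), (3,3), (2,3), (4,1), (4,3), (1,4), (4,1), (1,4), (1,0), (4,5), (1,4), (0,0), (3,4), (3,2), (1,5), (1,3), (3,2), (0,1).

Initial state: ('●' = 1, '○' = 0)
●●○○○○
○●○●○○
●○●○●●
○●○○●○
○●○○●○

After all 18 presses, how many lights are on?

13

[0] ●●○○○○
○●○●○○
●○●○●●
○●○○●○
○●○○●○
[1] ●●●●●○
○●○○○○
●○●○●●
○●○○●○
○●○○●○
[2] ●●●●●○
○●○○○○
●○●●●●
○●●●○○
○●○●●○
[3] ●●●●●○
○●○●○○
●○○○○●
○●●○○○
○●○●●○
[4] ●●●●●○
○●○●○○
●○○○○●
○○●○○○
●○●●●○
[5] ●●●●●○
○●○●○○
●○○○○●
○○●●○○
●○○○○○
[6] ●●●●○○
○●○○●●
●○○○●●
○○●●○○
●○○○○○
[7] ●●●●○○
○●○○●●
●○○○●●
○●●●○○
○●●○○○
[8] ●●●●●○
○●○●○○
●○○○○●
○●●●○○
○●●○○○
[9] ○●●●●○
●○○●○○
○○○○○●
○●●●○○
○●●○○○
[10] ○●●●●○
●○○●○○
○○○○○●
○●●●○●
○●●○●●
[11] ○●●●○○
●○○○●●
○○○○●●
○●●●○●
○●●○●●
[12] ●○●●○○
○○○○●●
○○○○●●
○●●●○●
○●●○●●
[13] ●○●●○○
○○○○●●
○○○○○●
○●●○●○
○●●○○●
[14] ●○●●○○
○○○○●●
○○●○○●
○○○●●○
○●○○○●
[15] ●○●●○●
○○○○○○
○○●○○○
○○○●●○
○●○○○●
[16] ●○●○○●
○○●●●○
○○●●○○
○○○●●○
○●○○○●
[17] ●○●○○●
○○●●●○
○○○●○○
○●●○●○
○●●○○●
[18] ○●○○○●
○●●●●○
○○○●○○
○●●○●○
○●●○○●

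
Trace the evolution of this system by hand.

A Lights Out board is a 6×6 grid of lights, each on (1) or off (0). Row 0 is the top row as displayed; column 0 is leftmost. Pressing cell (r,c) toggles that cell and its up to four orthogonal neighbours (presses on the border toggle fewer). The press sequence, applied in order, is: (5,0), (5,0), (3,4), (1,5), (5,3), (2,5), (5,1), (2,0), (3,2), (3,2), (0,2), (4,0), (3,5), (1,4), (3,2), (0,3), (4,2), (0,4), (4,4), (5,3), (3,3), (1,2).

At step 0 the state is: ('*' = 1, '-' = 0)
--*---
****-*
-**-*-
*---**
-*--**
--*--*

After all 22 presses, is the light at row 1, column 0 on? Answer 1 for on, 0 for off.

0

[0] --*---
****-*
-**-*-
*---**
-*--**
--*--*
[1] --*---
****-*
-**-*-
*---**
**--**
***--*
[2] --*---
****-*
-**-*-
*---**
-*--**
--*--*
[3] --*---
****-*
-**---
*--*--
-*---*
--*--*
[4] --*--*
*****-
-**--*
*--*--
-*---*
--*--*
[5] --*--*
*****-
-**--*
*--*--
-*-*-*
---***
[6] --*--*
******
-**-*-
*--*-*
-*-*-*
---***
[7] --*--*
******
-**-*-
*--*-*
---*-*
******
[8] --*--*
-*****
*-*-*-
---*-*
---*-*
******
[9] --*--*
-*****
*---*-
-**--*
--**-*
******
[10] --*--*
-*****
*-*-*-
---*-*
---*-*
******
[11] -*-*-*
-*-***
*-*-*-
---*-*
---*-*
******
[12] -*-*-*
-*-***
*-*-*-
*--*-*
**-*-*
-*****
[13] -*-*-*
-*-***
*-*-**
*--**-
**-*--
-*****
[14] -*-***
-*----
*-*--*
*--**-
**-*--
-*****
[15] -*-***
-*----
*----*
***-*-
****--
-*****
[16] -**--*
-*-*--
*----*
***-*-
****--
-*****
[17] -**--*
-*-*--
*----*
**--*-
*-----
-*-***
[18] -****-
-*-**-
*----*
**--*-
*-----
-*-***
[19] -****-
-*-**-
*----*
**----
*--***
-*-*-*
[20] -****-
-*-**-
*----*
**----
*---**
-**-**
[21] -****-
-*-**-
*--*-*
*****-
*--***
-**-**
[22] -*-**-
--*-*-
*-**-*
*****-
*--***
-**-**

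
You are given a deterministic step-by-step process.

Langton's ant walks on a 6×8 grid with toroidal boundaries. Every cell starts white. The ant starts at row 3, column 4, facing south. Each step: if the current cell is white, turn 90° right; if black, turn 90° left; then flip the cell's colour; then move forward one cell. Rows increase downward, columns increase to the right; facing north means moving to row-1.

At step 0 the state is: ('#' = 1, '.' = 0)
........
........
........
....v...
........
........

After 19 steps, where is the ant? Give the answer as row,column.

t=0: ........
........
........
....v...
........
........
t=1: ........
........
........
...<#...
........
........
t=2: ........
........
...^....
...##...
........
........
t=3: ........
........
...#>...
...##...
........
........
t=4: ........
........
...##...
...#v...
........
........
t=5: ........
........
...##...
...#.>..
........
........
t=6: ........
........
...##...
...#.#..
.....v..
........
t=7: ........
........
...##...
...#.#..
....<#..
........
t=8: ........
........
...##...
...#^#..
....##..
........
t=9: ........
........
...##...
...##>..
....##..
........
t=10: ........
........
...##^..
...##...
....##..
........
t=11: ........
........
...###>.
...##...
....##..
........
t=12: ........
........
...####.
...##.v.
....##..
........
t=13: ........
........
...####.
...##<#.
....##..
........
t=14: ........
........
...##^#.
...####.
....##..
........
t=15: ........
........
...#<.#.
...####.
....##..
........
t=16: ........
........
...#..#.
...#v##.
....##..
........
t=17: ........
........
...#..#.
...#.>#.
....##..
........
t=18: ........
........
...#.^#.
...#..#.
....##..
........
t=19: ........
........
...#.#>.
...#..#.
....##..
........

2,6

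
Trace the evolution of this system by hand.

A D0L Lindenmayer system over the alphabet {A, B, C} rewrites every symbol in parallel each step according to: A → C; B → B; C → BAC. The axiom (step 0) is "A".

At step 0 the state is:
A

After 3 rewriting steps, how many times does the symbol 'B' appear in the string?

k=0  A
k=1  C
k=2  BAC
k=3  BCBAC

2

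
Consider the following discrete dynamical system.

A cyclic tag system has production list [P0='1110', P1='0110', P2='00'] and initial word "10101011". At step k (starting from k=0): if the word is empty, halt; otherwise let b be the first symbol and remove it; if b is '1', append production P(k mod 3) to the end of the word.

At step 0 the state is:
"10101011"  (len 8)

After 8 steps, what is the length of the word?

step 0: "10101011"  (len 8)
step 1: "01010111110"  (len 11)
step 2: "1010111110"  (len 10)
step 3: "01011111000"  (len 11)
step 4: "1011111000"  (len 10)
step 5: "0111110000110"  (len 13)
step 6: "111110000110"  (len 12)
step 7: "111100001101110"  (len 15)
step 8: "111000011011100110"  (len 18)

18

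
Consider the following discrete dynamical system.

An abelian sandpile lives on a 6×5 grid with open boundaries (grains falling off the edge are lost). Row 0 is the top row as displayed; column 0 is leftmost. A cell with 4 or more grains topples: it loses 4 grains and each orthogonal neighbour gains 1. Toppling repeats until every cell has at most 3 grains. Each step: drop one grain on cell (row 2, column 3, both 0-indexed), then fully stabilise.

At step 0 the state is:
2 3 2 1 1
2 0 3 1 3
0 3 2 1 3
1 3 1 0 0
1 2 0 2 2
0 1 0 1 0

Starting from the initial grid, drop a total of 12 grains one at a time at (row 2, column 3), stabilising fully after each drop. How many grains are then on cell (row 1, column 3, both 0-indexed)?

k=0  2 3 2 1 1
2 0 3 1 3
0 3 2 1 3
1 3 1 0 0
1 2 0 2 2
0 1 0 1 0
k=1  2 3 2 1 1
2 0 3 1 3
0 3 2 2 3
1 3 1 0 0
1 2 0 2 2
0 1 0 1 0
k=2  2 3 2 1 1
2 0 3 1 3
0 3 2 3 3
1 3 1 0 0
1 2 0 2 2
0 1 0 1 0
k=3  2 3 2 1 2
2 0 3 3 0
0 3 3 1 1
1 3 1 1 1
1 2 0 2 2
0 1 0 1 0
k=4  2 3 2 1 2
2 0 3 3 0
0 3 3 2 1
1 3 1 1 1
1 2 0 2 2
0 1 0 1 0
k=5  2 3 2 1 2
2 0 3 3 0
0 3 3 3 1
1 3 1 1 1
1 2 0 2 2
0 1 0 1 0
k=6  2 3 3 2 2
2 2 1 1 1
1 1 2 2 2
2 0 3 2 1
1 3 0 2 2
0 1 0 1 0
k=7  2 3 3 2 2
2 2 1 1 1
1 1 2 3 2
2 0 3 2 1
1 3 0 2 2
0 1 0 1 0
k=8  2 3 3 2 2
2 2 1 2 1
1 1 3 0 3
2 0 3 3 1
1 3 0 2 2
0 1 0 1 0
k=9  2 3 3 2 2
2 2 1 2 1
1 1 3 1 3
2 0 3 3 1
1 3 0 2 2
0 1 0 1 0
k=10  2 3 3 2 2
2 2 1 2 1
1 1 3 2 3
2 0 3 3 1
1 3 0 2 2
0 1 0 1 0
k=11  2 3 3 2 2
2 2 1 2 1
1 1 3 3 3
2 0 3 3 1
1 3 0 2 2
0 1 0 1 0
k=12  2 3 3 2 2
2 2 2 3 2
1 2 1 3 0
2 1 1 1 3
1 3 1 3 2
0 1 0 1 0

3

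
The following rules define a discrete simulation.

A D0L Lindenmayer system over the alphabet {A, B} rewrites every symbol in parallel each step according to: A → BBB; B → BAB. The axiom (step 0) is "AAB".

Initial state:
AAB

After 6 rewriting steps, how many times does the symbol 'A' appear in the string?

548

[0] AAB
[1] BBBBBBBAB
[2] BABBABBABBABBABBABBABBBBBAB
[3] BABBBBBABBABBBBBABBABBBBBABBABBBBBABBABBBBBABBABBBBBABBABBBBBABBABBABBABBABBBBBAB
[4] BABBBBBABBABBABBABBABBBBBABBABBBBBABBABBABBABBABBBBBABBABB…BBABBABBBBBABBABBBBBABBABBBBBABBABBBBBABBABBABBABBABBBBBAB  (len 243)
[5] BABBBBBABBABBABBABBABBBBBABBABBBBBABBABBBBBABBABBBBBABBABB…BBABBABBBBBABBABBBBBABBABBBBBABBABBBBBABBABBABBABBABBBBBAB  (len 729)
[6] BABBBBBABBABBABBABBABBBBBABBABBBBBABBABBBBBABBABBBBBABBABB…BBABBABBBBBABBABBBBBABBABBBBBABBABBBBBABBABBABBABBABBBBBAB  (len 2187)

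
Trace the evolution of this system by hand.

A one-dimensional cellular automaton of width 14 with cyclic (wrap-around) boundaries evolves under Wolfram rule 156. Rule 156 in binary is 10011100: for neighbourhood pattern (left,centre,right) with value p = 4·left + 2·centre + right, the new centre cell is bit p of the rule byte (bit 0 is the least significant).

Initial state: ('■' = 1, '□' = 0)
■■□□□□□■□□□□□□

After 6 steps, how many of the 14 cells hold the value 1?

7

[0] ■■□□□□□■□□□□□□
[1] ■□■□□□□■■□□□□□
[2] ■□■■□□□■□■□□□□
[3] ■□■□■□□■□■■□□□
[4] ■□■□■■□■□■□■□□
[5] ■□■□■□□■□■□■■□
[6] ■□■□■■□■□■□■□□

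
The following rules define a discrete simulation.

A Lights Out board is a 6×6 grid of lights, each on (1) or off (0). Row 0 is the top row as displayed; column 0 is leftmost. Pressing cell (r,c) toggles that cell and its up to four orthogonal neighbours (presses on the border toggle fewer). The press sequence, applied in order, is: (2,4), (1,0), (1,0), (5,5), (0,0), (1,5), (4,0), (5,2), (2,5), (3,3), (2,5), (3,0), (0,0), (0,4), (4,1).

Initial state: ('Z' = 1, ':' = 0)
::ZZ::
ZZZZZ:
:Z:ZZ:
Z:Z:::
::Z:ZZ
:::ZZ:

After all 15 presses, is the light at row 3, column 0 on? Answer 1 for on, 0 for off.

1

0) ::ZZ::
ZZZZZ:
:Z:ZZ:
Z:Z:::
::Z:ZZ
:::ZZ:
1) ::ZZ::
ZZZZ::
:Z:::Z
Z:Z:Z:
::Z:ZZ
:::ZZ:
2) Z:ZZ::
::ZZ::
ZZ:::Z
Z:Z:Z:
::Z:ZZ
:::ZZ:
3) ::ZZ::
ZZZZ::
:Z:::Z
Z:Z:Z:
::Z:ZZ
:::ZZ:
4) ::ZZ::
ZZZZ::
:Z:::Z
Z:Z:Z:
::Z:Z:
:::Z:Z
5) ZZZZ::
:ZZZ::
:Z:::Z
Z:Z:Z:
::Z:Z:
:::Z:Z
6) ZZZZ:Z
:ZZZZZ
:Z::::
Z:Z:Z:
::Z:Z:
:::Z:Z
7) ZZZZ:Z
:ZZZZZ
:Z::::
::Z:Z:
ZZZ:Z:
Z::Z:Z
8) ZZZZ:Z
:ZZZZZ
:Z::::
::Z:Z:
ZZ::Z:
ZZZ::Z
9) ZZZZ:Z
:ZZZZ:
:Z::ZZ
::Z:ZZ
ZZ::Z:
ZZZ::Z
10) ZZZZ:Z
:ZZZZ:
:Z:ZZZ
:::Z:Z
ZZ:ZZ:
ZZZ::Z
11) ZZZZ:Z
:ZZZZZ
:Z:Z::
:::Z::
ZZ:ZZ:
ZZZ::Z
12) ZZZZ:Z
:ZZZZZ
ZZ:Z::
ZZ:Z::
:Z:ZZ:
ZZZ::Z
13) ::ZZ:Z
ZZZZZZ
ZZ:Z::
ZZ:Z::
:Z:ZZ:
ZZZ::Z
14) ::Z:Z:
ZZZZ:Z
ZZ:Z::
ZZ:Z::
:Z:ZZ:
ZZZ::Z
15) ::Z:Z:
ZZZZ:Z
ZZ:Z::
Z::Z::
Z:ZZZ:
Z:Z::Z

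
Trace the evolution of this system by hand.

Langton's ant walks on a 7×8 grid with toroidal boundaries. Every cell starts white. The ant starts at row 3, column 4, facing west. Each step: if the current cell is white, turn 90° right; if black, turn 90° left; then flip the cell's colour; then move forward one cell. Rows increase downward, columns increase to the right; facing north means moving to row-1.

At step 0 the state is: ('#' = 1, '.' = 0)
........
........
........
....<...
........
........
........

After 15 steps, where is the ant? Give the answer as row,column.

0) ........
........
........
....<...
........
........
........
1) ........
........
....^...
....#...
........
........
........
2) ........
........
....#>..
....#...
........
........
........
3) ........
........
....##..
....#v..
........
........
........
4) ........
........
....##..
....<#..
........
........
........
5) ........
........
....##..
.....#..
....v...
........
........
6) ........
........
....##..
.....#..
...<#...
........
........
7) ........
........
....##..
...^.#..
...##...
........
........
8) ........
........
....##..
...#>#..
...##...
........
........
9) ........
........
....##..
...###..
...#v...
........
........
10) ........
........
....##..
...###..
...#.>..
........
........
11) ........
........
....##..
...###..
...#.#..
.....v..
........
12) ........
........
....##..
...###..
...#.#..
....<#..
........
13) ........
........
....##..
...###..
...#^#..
....##..
........
14) ........
........
....##..
...###..
...##>..
....##..
........
15) ........
........
....##..
...##^..
...##...
....##..
........

3,5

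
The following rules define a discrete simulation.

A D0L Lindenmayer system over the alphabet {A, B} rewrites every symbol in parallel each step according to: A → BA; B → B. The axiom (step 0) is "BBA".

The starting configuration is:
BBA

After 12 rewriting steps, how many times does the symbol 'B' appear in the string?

14

k=0  BBA
k=1  BBBA
k=2  BBBBA
k=3  BBBBBA
k=4  BBBBBBA
k=5  BBBBBBBA
k=6  BBBBBBBBA
k=7  BBBBBBBBBA
k=8  BBBBBBBBBBA
k=9  BBBBBBBBBBBA
k=10  BBBBBBBBBBBBA
k=11  BBBBBBBBBBBBBA
k=12  BBBBBBBBBBBBBBA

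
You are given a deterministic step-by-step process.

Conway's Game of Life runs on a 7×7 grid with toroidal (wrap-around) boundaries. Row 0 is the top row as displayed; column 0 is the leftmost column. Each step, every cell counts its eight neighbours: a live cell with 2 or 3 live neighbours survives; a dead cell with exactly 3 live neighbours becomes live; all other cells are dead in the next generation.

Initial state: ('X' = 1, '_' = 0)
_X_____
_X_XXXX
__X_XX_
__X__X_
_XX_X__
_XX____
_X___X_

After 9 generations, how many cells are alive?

22

step 0: _X_____
_X_XXXX
__X_XX_
__X__X_
_XX_X__
_XX____
_X___X_
step 1: _X____X
XX_X__X
_XX____
__X__X_
_______
X__X___
XX_____
step 2: ______X
______X
___X__X
_XX____
_______
XX_____
_XX___X
step 3: _____XX
X____XX
X_X____
__X____
X_X____
XXX____
_XX___X
step 4: _X_____
XX___X_
X______
__XX___
X_XX___
___X__X
__X__XX
step 5: _XX__X_
XX____X
X_X___X
__XX___
_X__X__
XX_XXXX
X_X__XX
step 6: __X__X_
_____X_
__XX__X
X_XX___
_X____X
___X___
_______
step 7: _______
__XXXXX
_XXXX_X
X__X__X
XX_X___
_______
_______
step 8: ___XXX_
XX____X
_X_____
_____XX
XXX___X
_______
_______
step 9: X___XXX
XXX_XXX
_X___X_
__X__XX
XX___XX
XX_____
____X__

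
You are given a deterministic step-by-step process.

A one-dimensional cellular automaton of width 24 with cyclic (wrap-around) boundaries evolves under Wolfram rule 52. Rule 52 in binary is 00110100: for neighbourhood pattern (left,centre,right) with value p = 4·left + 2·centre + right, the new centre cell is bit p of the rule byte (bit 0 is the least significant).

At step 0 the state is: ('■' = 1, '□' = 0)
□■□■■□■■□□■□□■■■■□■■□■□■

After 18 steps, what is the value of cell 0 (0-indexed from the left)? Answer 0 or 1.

[0] □■□■■□■■□□■□□■■■■□■■□■□■
[1] ■■■□□■□□■□■■□□□□□■□□■■■■
[2] □□□■□■■□■■□□■□□□□■■□□□□□
[3] □□□■■□□■□□■□■■□□□□□■□□□□
[4] □□□□□■□■■□■■□□■□□□□■■□□□
[5] □□□□□■■□□■□□■□■■□□□□□■□□
[6] □□□□□□□■□■■□■■□□■□□□□■■□
[7] □□□□□□□■■□□■□□■□■■□□□□□■
[8] ■□□□□□□□□■□■■□■■□□■□□□□■
[9] □■□□□□□□□■■□□■□□■□■■□□□□
[10] □■■□□□□□□□□■□■■□■■□□■□□□
[11] □□□■□□□□□□□■■□□■□□■□■■□□
[12] □□□■■□□□□□□□□■□■■□■■□□■□
[13] □□□□□■□□□□□□□■■□□■□□■□■■
[14] ■□□□□■■□□□□□□□□■□■■□■■□□
[15] ■■□□□□□■□□□□□□□■■□□■□□■□
[16] □□■□□□□■■□□□□□□□□■□■■□■■
[17] ■□■■□□□□□■□□□□□□□■■□□■□□
[18] ■■□□■□□□□■■□□□□□□□□■□■■□

1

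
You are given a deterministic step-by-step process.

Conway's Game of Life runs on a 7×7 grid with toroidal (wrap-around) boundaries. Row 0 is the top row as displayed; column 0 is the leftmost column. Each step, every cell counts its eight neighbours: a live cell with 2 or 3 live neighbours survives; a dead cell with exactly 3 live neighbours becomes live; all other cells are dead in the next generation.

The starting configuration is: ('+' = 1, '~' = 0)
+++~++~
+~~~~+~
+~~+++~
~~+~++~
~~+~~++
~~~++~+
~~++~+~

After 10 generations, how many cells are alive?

8

[0] +++~++~
+~~~~+~
+~~+++~
~~+~++~
~~+~~++
~~~++~+
~~++~+~
[1] +~+~~+~
+~+~~~~
~+~+~~~
~++~~~~
~~+~~~+
~~~~~~+
+~~~~~~
[2] +~~~~~~
+~++~~+
+~~+~~~
++~+~~~
+++~~~~
+~~~~~+
++~~~~~
[3] ~~+~~~~
+~++~~+
~~~++~~
~~~+~~+
~~+~~~~
~~+~~~+
~+~~~~~
[4] +~++~~~
~++~+~~
+~~~+++
~~+++~~
~~++~~~
~++~~~~
~++~~~~
[5] +~~~~~~
~~+~+~~
+~~~~~+
~++~~~+
~~~~+~~
~~~~~~~
+~~~~~~
[6] ~+~~~~~
++~~~~+
+~++~++
~+~~~++
~~~~~~~
~~~~~~~
~~~~~~~
[7] ~+~~~~~
~~~~~+~
~~+~+~~
~++~++~
~~~~~~~
~~~~~~~
~~~~~~~
[8] ~~~~~~~
~~~~~~~
~++~+~~
~++~++~
~~~~~~~
~~~~~~~
~~~~~~~
[9] ~~~~~~~
~~~~~~~
~++~++~
~++~++~
~~~~~~~
~~~~~~~
~~~~~~~
[10] ~~~~~~~
~~~~~~~
~++~++~
~++~++~
~~~~~~~
~~~~~~~
~~~~~~~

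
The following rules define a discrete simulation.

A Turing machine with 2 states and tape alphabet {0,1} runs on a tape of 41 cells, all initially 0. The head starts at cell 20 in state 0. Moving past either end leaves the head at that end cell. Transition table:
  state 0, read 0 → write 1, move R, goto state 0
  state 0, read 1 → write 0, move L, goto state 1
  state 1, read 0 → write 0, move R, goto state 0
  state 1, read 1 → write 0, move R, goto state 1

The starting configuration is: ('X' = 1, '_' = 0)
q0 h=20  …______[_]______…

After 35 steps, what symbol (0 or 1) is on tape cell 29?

gen 0: q0 h=20  …______[_]______…
gen 1: q0 h=21  …_____X[_]______…
gen 2: q0 h=22  …____XX[_]______…
gen 3: q0 h=23  …___XXX[_]______…
gen 4: q0 h=24  …__XXXX[_]______…
gen 5: q0 h=25  …_XXXXX[_]______…
gen 6: q0 h=26  …XXXXXX[_]______…
gen 7: q0 h=27  …XXXXXX[_]______…
gen 8: q0 h=28  …XXXXXX[_]______…
gen 9: q0 h=29  …XXXXXX[_]______…
gen 10: q0 h=30  …XXXXXX[_]______…
gen 11: q0 h=31  …XXXXXX[_]______…
gen 12: q0 h=32  …XXXXXX[_]______…
gen 13: q0 h=33  …XXXXXX[_]______…
gen 14: q0 h=34  …XXXXXX[_]______|
gen 15: q0 h=35  …XXXXXX[_]_____|
gen 16: q0 h=36  …XXXXXX[_]____|
gen 17: q0 h=37  …XXXXXX[_]___|
gen 18: q0 h=38  …XXXXXX[_]__|
gen 19: q0 h=39  …XXXXXX[_]_|
gen 20: q0 h=40  …XXXXXX[_]|
gen 21: q0 h=40  …XXXXXX[X]|
gen 22: q1 h=39  …XXXXXX[X]_|
gen 23: q1 h=40  …XXXXX_[_]|
gen 24: q0 h=40  …XXXXX_[_]|
gen 25: q0 h=40  …XXXXX_[X]|
gen 26: q1 h=39  …XXXXXX[_]_|
gen 27: q0 h=40  …XXXXX_[_]|
gen 28: q0 h=40  …XXXXX_[X]|
gen 29: q1 h=39  …XXXXXX[_]_|
gen 30: q0 h=40  …XXXXX_[_]|
gen 31: q0 h=40  …XXXXX_[X]|
gen 32: q1 h=39  …XXXXXX[_]_|
gen 33: q0 h=40  …XXXXX_[_]|
gen 34: q0 h=40  …XXXXX_[X]|
gen 35: q1 h=39  …XXXXXX[_]_|

1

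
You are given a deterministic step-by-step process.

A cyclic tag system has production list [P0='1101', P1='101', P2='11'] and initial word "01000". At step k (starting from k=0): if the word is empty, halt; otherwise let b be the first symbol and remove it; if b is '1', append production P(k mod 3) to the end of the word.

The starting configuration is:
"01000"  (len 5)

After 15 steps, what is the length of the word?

0) "01000"  (len 5)
1) "1000"  (len 4)
2) "000101"  (len 6)
3) "00101"  (len 5)
4) "0101"  (len 4)
5) "101"  (len 3)
6) "0111"  (len 4)
7) "111"  (len 3)
8) "11101"  (len 5)
9) "110111"  (len 6)
10) "101111101"  (len 9)
11) "01111101101"  (len 11)
12) "1111101101"  (len 10)
13) "1111011011101"  (len 13)
14) "111011011101101"  (len 15)
15) "1101101110110111"  (len 16)

16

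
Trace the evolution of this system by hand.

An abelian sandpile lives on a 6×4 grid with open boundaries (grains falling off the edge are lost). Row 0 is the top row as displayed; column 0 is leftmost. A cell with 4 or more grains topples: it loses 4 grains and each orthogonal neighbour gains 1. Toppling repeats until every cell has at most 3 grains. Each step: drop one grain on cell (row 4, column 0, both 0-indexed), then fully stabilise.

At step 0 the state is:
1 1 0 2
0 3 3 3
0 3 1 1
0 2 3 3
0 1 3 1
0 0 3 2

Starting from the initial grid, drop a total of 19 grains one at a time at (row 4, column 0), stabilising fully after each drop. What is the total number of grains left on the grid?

42

k=0  1 1 0 2
0 3 3 3
0 3 1 1
0 2 3 3
0 1 3 1
0 0 3 2
k=1  1 1 0 2
0 3 3 3
0 3 1 1
0 2 3 3
1 1 3 1
0 0 3 2
k=2  1 1 0 2
0 3 3 3
0 3 1 1
0 2 3 3
2 1 3 1
0 0 3 2
k=3  1 1 0 2
0 3 3 3
0 3 1 1
0 2 3 3
3 1 3 1
0 0 3 2
k=4  1 1 0 2
0 3 3 3
0 3 1 1
1 2 3 3
0 2 3 1
1 0 3 2
k=5  1 1 0 2
0 3 3 3
0 3 1 1
1 2 3 3
1 2 3 1
1 0 3 2
k=6  1 1 0 2
0 3 3 3
0 3 1 1
1 2 3 3
2 2 3 1
1 0 3 2
k=7  1 1 0 2
0 3 3 3
0 3 1 1
1 2 3 3
3 2 3 1
1 0 3 2
k=8  1 1 0 2
0 3 3 3
0 3 1 1
2 2 3 3
0 3 3 1
2 0 3 2
k=9  1 1 0 2
0 3 3 3
0 3 1 1
2 2 3 3
1 3 3 1
2 0 3 2
k=10  1 1 0 2
0 3 3 3
0 3 1 1
2 2 3 3
2 3 3 1
2 0 3 2
k=11  1 1 0 2
0 3 3 3
0 3 1 1
2 2 3 3
3 3 3 1
2 0 3 2
k=12  1 2 1 3
1 1 2 1
2 2 1 0
0 2 3 1
2 2 2 3
3 2 0 3
k=13  1 2 1 3
1 1 2 1
2 2 1 0
0 2 3 1
3 2 2 3
3 2 0 3
k=14  1 2 1 3
1 1 2 1
2 2 1 0
1 2 3 1
1 3 2 3
0 3 0 3
k=15  1 2 1 3
1 1 2 1
2 2 1 0
1 2 3 1
2 3 2 3
0 3 0 3
k=16  1 2 1 3
1 1 2 1
2 2 1 0
1 2 3 1
3 3 2 3
0 3 0 3
k=17  1 2 1 3
1 1 2 1
2 2 1 0
2 3 3 1
1 1 3 3
2 0 1 3
k=18  1 2 1 3
1 1 2 1
2 2 1 0
2 3 3 1
2 1 3 3
2 0 1 3
k=19  1 2 1 3
1 1 2 1
2 2 1 0
2 3 3 1
3 1 3 3
2 0 1 3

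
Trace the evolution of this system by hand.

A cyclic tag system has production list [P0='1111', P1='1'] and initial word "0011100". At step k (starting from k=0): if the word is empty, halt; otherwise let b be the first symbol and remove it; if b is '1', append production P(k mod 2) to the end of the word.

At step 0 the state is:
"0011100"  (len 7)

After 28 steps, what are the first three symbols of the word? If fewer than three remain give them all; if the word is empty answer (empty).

[0] "0011100"  (len 7)
[1] "011100"  (len 6)
[2] "11100"  (len 5)
[3] "11001111"  (len 8)
[4] "10011111"  (len 8)
[5] "00111111111"  (len 11)
[6] "0111111111"  (len 10)
[7] "111111111"  (len 9)
[8] "111111111"  (len 9)
[9] "111111111111"  (len 12)
[10] "111111111111"  (len 12)
[11] "111111111111111"  (len 15)
[12] "111111111111111"  (len 15)
[13] "111111111111111111"  (len 18)
[14] "111111111111111111"  (len 18)
[15] "111111111111111111111"  (len 21)
[16] "111111111111111111111"  (len 21)
[17] "111111111111111111111111"  (len 24)
[18] "111111111111111111111111"  (len 24)
[19] "111111111111111111111111111"  (len 27)
[20] "111111111111111111111111111"  (len 27)
[21] "111111111111111111111111111111"  (len 30)
[22] "111111111111111111111111111111"  (len 30)
[23] "111111111111111111111111111111111"  (len 33)
[24] "111111111111111111111111111111111"  (len 33)
[25] "111111111111111111111111111111111111"  (len 36)
[26] "111111111111111111111111111111111111"  (len 36)
[27] "111111111111111111111111111111111111111"  (len 39)
[28] "111111111111111111111111111111111111111"  (len 39)

111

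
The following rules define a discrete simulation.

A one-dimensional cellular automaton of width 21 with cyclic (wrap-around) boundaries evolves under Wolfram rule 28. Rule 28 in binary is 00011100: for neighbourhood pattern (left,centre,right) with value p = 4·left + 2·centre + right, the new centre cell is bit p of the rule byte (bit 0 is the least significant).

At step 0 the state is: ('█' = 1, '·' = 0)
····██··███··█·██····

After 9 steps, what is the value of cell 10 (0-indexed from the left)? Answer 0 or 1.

0

[0] ····██··███··█·██····
[1] ····█·█·█··█·█·█·█···
[2] ····█·█·██·█·█·█·██··
[3] ····█·█·█··█·█·█·█·█·
[4] ····█·█·██·█·█·█·█·██
[5] █···█·█·█··█·█·█·█·█·
[6] ██··█·█·██·█·█·█·█·█·
[7] █·█·█·█·█··█·█·█·█·█·
[8] █·█·█·█·██·█·█·█·█·█·
[9] █·█·█·█·█··█·█·█·█·█·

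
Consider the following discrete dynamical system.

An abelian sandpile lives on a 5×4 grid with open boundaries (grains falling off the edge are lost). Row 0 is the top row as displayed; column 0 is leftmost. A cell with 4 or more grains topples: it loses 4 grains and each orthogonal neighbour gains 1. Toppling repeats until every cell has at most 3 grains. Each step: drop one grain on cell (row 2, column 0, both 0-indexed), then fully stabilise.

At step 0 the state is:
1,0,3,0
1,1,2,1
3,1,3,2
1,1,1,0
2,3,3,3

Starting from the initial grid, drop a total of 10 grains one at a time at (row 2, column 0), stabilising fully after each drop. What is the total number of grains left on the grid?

36

[0] 1,0,3,0
1,1,2,1
3,1,3,2
1,1,1,0
2,3,3,3
[1] 1,0,3,0
2,1,2,1
0,2,3,2
2,1,1,0
2,3,3,3
[2] 1,0,3,0
2,1,2,1
1,2,3,2
2,1,1,0
2,3,3,3
[3] 1,0,3,0
2,1,2,1
2,2,3,2
2,1,1,0
2,3,3,3
[4] 1,0,3,0
2,1,2,1
3,2,3,2
2,1,1,0
2,3,3,3
[5] 1,0,3,0
3,1,2,1
0,3,3,2
3,1,1,0
2,3,3,3
[6] 1,0,3,0
3,1,2,1
1,3,3,2
3,1,1,0
2,3,3,3
[7] 1,0,3,0
3,1,2,1
2,3,3,2
3,1,1,0
2,3,3,3
[8] 1,0,3,0
3,1,2,1
3,3,3,2
3,1,1,0
2,3,3,3
[9] 2,0,3,0
0,3,3,1
3,1,0,3
0,3,2,0
3,3,3,3
[10] 2,0,3,0
1,3,3,1
0,2,0,3
1,3,2,0
3,3,3,3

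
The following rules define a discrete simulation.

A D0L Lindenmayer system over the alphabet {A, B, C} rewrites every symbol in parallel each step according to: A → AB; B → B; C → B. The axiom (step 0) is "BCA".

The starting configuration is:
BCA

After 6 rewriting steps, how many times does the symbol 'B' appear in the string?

8

0) BCA
1) BBAB
2) BBABB
3) BBABBB
4) BBABBBB
5) BBABBBBB
6) BBABBBBBB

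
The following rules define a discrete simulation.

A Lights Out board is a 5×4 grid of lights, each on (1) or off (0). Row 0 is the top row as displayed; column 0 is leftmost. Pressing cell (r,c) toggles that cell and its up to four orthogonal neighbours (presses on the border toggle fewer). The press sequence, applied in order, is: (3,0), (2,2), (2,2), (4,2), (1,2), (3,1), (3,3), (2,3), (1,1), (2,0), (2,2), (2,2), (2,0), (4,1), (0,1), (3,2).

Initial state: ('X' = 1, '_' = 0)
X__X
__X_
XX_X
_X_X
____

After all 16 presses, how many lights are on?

t=0: X__X
__X_
XX_X
_X_X
____
t=1: X__X
__X_
_X_X
X__X
X___
t=2: X__X
____
__X_
X_XX
X___
t=3: X__X
__X_
_X_X
X__X
X___
t=4: X__X
__X_
_X_X
X_XX
XXXX
t=5: X_XX
_X_X
_XXX
X_XX
XXXX
t=6: X_XX
_X_X
__XX
_X_X
X_XX
t=7: X_XX
_X_X
__X_
_XX_
X_X_
t=8: X_XX
_X__
___X
_XXX
X_X_
t=9: XXXX
X_X_
_X_X
_XXX
X_X_
t=10: XXXX
__X_
X__X
XXXX
X_X_
t=11: XXXX
____
XXX_
XX_X
X_X_
t=12: XXXX
__X_
X__X
XXXX
X_X_
t=13: XXXX
X_X_
_X_X
_XXX
X_X_
t=14: XXXX
X_X_
_X_X
__XX
_X__
t=15: ___X
XXX_
_X_X
__XX
_X__
t=16: ___X
XXX_
_XXX
_X__
_XX_

10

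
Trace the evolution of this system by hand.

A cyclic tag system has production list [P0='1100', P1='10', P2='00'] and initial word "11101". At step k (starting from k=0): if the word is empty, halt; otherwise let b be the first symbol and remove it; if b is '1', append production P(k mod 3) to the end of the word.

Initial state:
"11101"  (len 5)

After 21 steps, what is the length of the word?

[0] "11101"  (len 5)
[1] "11011100"  (len 8)
[2] "101110010"  (len 9)
[3] "0111001000"  (len 10)
[4] "111001000"  (len 9)
[5] "1100100010"  (len 10)
[6] "10010001000"  (len 11)
[7] "00100010001100"  (len 14)
[8] "0100010001100"  (len 13)
[9] "100010001100"  (len 12)
[10] "000100011001100"  (len 15)
[11] "00100011001100"  (len 14)
[12] "0100011001100"  (len 13)
[13] "100011001100"  (len 12)
[14] "0001100110010"  (len 13)
[15] "001100110010"  (len 12)
[16] "01100110010"  (len 11)
[17] "1100110010"  (len 10)
[18] "10011001000"  (len 11)
[19] "00110010001100"  (len 14)
[20] "0110010001100"  (len 13)
[21] "110010001100"  (len 12)

12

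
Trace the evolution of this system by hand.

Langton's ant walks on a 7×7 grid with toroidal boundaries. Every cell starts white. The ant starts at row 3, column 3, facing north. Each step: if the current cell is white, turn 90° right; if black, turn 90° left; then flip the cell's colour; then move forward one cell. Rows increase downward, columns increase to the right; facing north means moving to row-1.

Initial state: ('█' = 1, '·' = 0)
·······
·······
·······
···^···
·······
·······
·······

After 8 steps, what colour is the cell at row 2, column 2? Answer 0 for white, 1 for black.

[0] ·······
·······
·······
···^···
·······
·······
·······
[1] ·······
·······
·······
···█>··
·······
·······
·······
[2] ·······
·······
·······
···██··
····v··
·······
·······
[3] ·······
·······
·······
···██··
···<█··
·······
·······
[4] ·······
·······
·······
···^█··
···██··
·······
·······
[5] ·······
·······
·······
··<·█··
···██··
·······
·······
[6] ·······
·······
··^····
··█·█··
···██··
·······
·······
[7] ·······
·······
··█>···
··█·█··
···██··
·······
·······
[8] ·······
·······
··██···
··█v█··
···██··
·······
·······

1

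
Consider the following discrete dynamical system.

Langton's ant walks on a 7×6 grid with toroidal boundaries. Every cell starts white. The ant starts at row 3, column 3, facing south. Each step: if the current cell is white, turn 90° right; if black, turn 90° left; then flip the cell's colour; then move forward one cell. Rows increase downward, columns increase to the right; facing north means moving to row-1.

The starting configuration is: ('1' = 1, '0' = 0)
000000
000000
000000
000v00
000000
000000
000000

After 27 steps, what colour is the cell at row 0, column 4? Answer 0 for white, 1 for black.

1

0) 000000
000000
000000
000v00
000000
000000
000000
1) 000000
000000
000000
00<100
000000
000000
000000
2) 000000
000000
00^000
001100
000000
000000
000000
3) 000000
000000
001>00
001100
000000
000000
000000
4) 000000
000000
001100
001v00
000000
000000
000000
5) 000000
000000
001100
0010>0
000000
000000
000000
6) 000000
000000
001100
001010
0000v0
000000
000000
7) 000000
000000
001100
001010
000<10
000000
000000
8) 000000
000000
001100
001^10
000110
000000
000000
9) 000000
000000
001100
0011>0
000110
000000
000000
10) 000000
000000
0011^0
001100
000110
000000
000000
11) 000000
000000
00111>
001100
000110
000000
000000
12) 000000
000000
001111
00110v
000110
000000
000000
13) 000000
000000
001111
0011<1
000110
000000
000000
14) 000000
000000
0011^1
001111
000110
000000
000000
15) 000000
000000
001<01
001111
000110
000000
000000
16) 000000
000000
001001
001v11
000110
000000
000000
17) 000000
000000
001001
0010>1
000110
000000
000000
18) 000000
000000
0010^1
001001
000110
000000
000000
19) 000000
000000
00101>
001001
000110
000000
000000
20) 000000
00000^
001010
001001
000110
000000
000000
21) 000000
>00001
001010
001001
000110
000000
000000
22) 000000
100001
v01010
001001
000110
000000
000000
23) 000000
100001
10101<
001001
000110
000000
000000
24) 000000
10000^
101011
001001
000110
000000
000000
25) 000000
1000<0
101011
001001
000110
000000
000000
26) 0000^0
100010
101011
001001
000110
000000
000000
27) 00001>
100010
101011
001001
000110
000000
000000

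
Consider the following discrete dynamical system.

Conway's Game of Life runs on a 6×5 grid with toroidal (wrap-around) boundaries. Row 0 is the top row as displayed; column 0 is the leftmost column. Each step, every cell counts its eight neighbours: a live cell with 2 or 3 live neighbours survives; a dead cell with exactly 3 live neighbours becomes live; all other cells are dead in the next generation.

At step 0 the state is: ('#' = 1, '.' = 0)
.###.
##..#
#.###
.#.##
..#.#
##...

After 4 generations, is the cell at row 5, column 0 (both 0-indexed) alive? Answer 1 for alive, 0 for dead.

gen 0: .###.
##..#
#.###
.#.##
..#.#
##...
gen 1: ...#.
.....
.....
.#...
..#.#
#...#
gen 2: ....#
.....
.....
.....
.#.##
#...#
gen 3: #...#
.....
.....
.....
...##
.....
gen 4: .....
.....
.....
.....
.....
#..#.

1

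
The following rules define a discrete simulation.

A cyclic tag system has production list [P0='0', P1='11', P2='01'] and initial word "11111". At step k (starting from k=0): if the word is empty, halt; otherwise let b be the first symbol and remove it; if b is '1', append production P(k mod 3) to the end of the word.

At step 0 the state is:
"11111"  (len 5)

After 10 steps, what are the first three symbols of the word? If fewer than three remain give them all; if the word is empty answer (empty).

011

0) "11111"  (len 5)
1) "11110"  (len 5)
2) "111011"  (len 6)
3) "1101101"  (len 7)
4) "1011010"  (len 7)
5) "01101011"  (len 8)
6) "1101011"  (len 7)
7) "1010110"  (len 7)
8) "01011011"  (len 8)
9) "1011011"  (len 7)
10) "0110110"  (len 7)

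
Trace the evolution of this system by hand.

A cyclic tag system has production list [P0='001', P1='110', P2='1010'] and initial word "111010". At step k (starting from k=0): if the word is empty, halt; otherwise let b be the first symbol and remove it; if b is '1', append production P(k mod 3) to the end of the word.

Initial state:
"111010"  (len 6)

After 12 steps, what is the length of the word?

gen 0: "111010"  (len 6)
gen 1: "11010001"  (len 8)
gen 2: "1010001110"  (len 10)
gen 3: "0100011101010"  (len 13)
gen 4: "100011101010"  (len 12)
gen 5: "00011101010110"  (len 14)
gen 6: "0011101010110"  (len 13)
gen 7: "011101010110"  (len 12)
gen 8: "11101010110"  (len 11)
gen 9: "11010101101010"  (len 14)
gen 10: "1010101101010001"  (len 16)
gen 11: "010101101010001110"  (len 18)
gen 12: "10101101010001110"  (len 17)

17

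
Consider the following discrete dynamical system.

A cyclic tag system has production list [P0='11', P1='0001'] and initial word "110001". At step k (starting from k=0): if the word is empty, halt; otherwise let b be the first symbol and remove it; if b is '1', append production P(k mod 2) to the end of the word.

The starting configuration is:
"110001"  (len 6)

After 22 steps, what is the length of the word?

18

gen 0: "110001"  (len 6)
gen 1: "1000111"  (len 7)
gen 2: "0001110001"  (len 10)
gen 3: "001110001"  (len 9)
gen 4: "01110001"  (len 8)
gen 5: "1110001"  (len 7)
gen 6: "1100010001"  (len 10)
gen 7: "10001000111"  (len 11)
gen 8: "00010001110001"  (len 14)
gen 9: "0010001110001"  (len 13)
gen 10: "010001110001"  (len 12)
gen 11: "10001110001"  (len 11)
gen 12: "00011100010001"  (len 14)
gen 13: "0011100010001"  (len 13)
gen 14: "011100010001"  (len 12)
gen 15: "11100010001"  (len 11)
gen 16: "11000100010001"  (len 14)
gen 17: "100010001000111"  (len 15)
gen 18: "000100010001110001"  (len 18)
gen 19: "00100010001110001"  (len 17)
gen 20: "0100010001110001"  (len 16)
gen 21: "100010001110001"  (len 15)
gen 22: "000100011100010001"  (len 18)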